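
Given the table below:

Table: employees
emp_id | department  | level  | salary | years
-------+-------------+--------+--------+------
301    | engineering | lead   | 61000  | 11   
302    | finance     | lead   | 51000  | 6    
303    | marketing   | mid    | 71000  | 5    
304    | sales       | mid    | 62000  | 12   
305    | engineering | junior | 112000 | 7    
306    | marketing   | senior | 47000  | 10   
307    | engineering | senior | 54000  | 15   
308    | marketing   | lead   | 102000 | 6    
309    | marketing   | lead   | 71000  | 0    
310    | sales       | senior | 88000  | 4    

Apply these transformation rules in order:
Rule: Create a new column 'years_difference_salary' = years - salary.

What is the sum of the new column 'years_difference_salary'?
-718924

Step 1: For each record, compute years - salary
Example calculations:
  11 - 61000 = -60989
  6 - 51000 = -50994
  5 - 71000 = -70995
  ...
Step 2: Sum all derived values
Step 3: Total = -718924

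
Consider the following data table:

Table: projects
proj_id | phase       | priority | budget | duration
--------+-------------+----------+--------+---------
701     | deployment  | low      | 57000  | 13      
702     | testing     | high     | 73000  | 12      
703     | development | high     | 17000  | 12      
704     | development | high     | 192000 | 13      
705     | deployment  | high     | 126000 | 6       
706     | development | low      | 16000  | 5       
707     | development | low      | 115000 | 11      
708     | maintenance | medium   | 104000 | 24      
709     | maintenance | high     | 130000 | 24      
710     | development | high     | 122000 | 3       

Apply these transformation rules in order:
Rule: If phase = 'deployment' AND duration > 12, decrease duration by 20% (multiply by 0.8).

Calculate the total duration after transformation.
120.4

Step 1: Find records where phase = 'deployment' AND duration > 12
Step 2: 1 records match, summing to 13
Step 3: After multiplier: 13 × 0.8 = 10.4
Step 4: Unaffected records sum: 110
Step 5: Final sum = 10.4 + 110 = 120.4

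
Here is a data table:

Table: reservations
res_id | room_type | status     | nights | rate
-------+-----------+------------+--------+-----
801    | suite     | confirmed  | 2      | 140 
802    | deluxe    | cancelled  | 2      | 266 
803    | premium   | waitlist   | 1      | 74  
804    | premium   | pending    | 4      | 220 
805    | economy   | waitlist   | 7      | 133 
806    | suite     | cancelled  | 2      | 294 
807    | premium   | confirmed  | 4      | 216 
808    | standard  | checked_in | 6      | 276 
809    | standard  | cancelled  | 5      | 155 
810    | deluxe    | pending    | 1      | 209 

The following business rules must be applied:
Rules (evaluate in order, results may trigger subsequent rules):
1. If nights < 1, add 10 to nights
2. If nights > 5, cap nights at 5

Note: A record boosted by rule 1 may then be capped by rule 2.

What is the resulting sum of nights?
31

Step 1: Apply rule 1 to records with nights < 1
  - 0 records get bonus of 10
  - Of these, 0 records then exceed 5 and get capped
Step 2: Apply rule 2 to records with nights > 5
  - 2 records (original) are capped
Step 3: Calculate final sum = 31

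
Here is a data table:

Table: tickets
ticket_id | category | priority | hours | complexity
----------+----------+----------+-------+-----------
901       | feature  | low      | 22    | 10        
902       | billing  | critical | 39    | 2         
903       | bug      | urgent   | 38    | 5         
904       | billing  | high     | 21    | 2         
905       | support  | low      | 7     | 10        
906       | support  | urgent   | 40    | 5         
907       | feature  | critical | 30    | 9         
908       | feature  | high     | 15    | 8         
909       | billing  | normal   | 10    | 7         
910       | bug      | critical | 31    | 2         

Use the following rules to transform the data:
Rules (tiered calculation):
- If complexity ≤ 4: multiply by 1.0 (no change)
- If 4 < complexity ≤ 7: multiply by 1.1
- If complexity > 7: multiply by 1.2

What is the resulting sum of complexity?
69.1

Step 1: Tier 1 (complexity ≤ 4): 3 records, sum = 6 × 1.0 = 6.0
Step 2: Tier 2 (4 < complexity ≤ 7): 3 records, sum = 17 × 1.1 = 18.7
Step 3: Tier 3 (complexity > 7): 4 records, sum = 37 × 1.2 = 44.4
Step 4: Final sum = 6.0 + 18.7 + 44.4 = 69.1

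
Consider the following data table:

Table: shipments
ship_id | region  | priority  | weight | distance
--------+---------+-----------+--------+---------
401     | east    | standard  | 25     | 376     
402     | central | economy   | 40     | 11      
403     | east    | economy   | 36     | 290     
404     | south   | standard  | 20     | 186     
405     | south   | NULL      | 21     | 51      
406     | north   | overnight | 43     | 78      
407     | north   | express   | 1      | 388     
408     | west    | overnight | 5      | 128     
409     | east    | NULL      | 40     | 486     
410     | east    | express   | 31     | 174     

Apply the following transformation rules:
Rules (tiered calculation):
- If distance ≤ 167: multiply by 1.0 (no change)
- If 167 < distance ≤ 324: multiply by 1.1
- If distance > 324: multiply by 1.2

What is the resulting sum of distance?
2483.0

Step 1: Tier 1 (distance ≤ 167): 4 records, sum = 268 × 1.0 = 268.0
Step 2: Tier 2 (167 < distance ≤ 324): 3 records, sum = 650 × 1.1 = 715.0
Step 3: Tier 3 (distance > 324): 3 records, sum = 1250 × 1.2 = 1500.0
Step 4: Final sum = 268.0 + 715.0 + 1500.0 = 2483.0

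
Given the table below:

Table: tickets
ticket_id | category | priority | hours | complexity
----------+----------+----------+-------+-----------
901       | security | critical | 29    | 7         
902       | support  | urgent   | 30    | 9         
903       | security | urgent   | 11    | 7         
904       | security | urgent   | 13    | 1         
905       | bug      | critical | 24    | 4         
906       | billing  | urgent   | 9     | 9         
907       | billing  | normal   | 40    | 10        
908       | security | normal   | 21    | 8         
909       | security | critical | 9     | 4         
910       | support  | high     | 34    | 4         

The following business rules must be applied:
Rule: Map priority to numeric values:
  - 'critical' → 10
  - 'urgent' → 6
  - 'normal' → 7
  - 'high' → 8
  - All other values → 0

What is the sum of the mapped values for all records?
76

Step 1: Apply mapping to each record
Step 2: Count by status:
  'critical': 3 records × 10 = 30
  'urgent': 4 records × 6 = 24
  'normal': 2 records × 7 = 14
  'high': 1 records × 8 = 8
Step 3: Sum all mapped values = 76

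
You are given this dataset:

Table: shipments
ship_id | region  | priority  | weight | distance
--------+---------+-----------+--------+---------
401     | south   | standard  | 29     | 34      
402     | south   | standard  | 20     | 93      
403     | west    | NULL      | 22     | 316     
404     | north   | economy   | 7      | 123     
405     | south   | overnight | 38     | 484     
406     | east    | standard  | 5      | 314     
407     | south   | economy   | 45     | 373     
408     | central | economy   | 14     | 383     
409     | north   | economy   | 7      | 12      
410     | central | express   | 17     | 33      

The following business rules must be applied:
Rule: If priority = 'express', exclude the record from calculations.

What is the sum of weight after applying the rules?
187

Step 1: Identify records where priority = 'express'
Step 2: The excluded records sum to 17
Step 3: Original total weight = 204
Step 4: Remaining total = 204 - 17 = 187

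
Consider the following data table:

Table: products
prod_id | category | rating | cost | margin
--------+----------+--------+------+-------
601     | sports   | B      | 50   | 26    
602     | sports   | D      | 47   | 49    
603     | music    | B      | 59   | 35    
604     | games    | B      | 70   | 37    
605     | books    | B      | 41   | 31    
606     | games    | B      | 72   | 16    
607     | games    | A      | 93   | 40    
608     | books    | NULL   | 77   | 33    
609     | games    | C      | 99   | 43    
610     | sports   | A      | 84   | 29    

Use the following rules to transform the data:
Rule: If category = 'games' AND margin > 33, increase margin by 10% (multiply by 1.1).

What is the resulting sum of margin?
351.0

Step 1: Find records where category = 'games' AND margin > 33
Step 2: 3 records match, summing to 120
Step 3: After multiplier: 120 × 1.1 = 132.0
Step 4: Unaffected records sum: 219
Step 5: Final sum = 132.0 + 219 = 351.0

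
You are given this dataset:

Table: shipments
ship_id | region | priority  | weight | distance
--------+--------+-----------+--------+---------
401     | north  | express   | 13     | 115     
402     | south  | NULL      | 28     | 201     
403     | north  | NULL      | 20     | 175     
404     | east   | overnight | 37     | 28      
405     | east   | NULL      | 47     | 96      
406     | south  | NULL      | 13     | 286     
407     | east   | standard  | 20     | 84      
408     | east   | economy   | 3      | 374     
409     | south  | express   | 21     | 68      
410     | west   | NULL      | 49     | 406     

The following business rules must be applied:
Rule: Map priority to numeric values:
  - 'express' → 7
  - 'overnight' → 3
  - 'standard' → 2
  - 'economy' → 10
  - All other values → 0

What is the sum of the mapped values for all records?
29

Step 1: Apply mapping to each record
Step 2: Count by status:
  'express': 2 records × 7 = 14
  'overnight': 1 records × 3 = 3
  'standard': 1 records × 2 = 2
  'economy': 1 records × 10 = 10
Step 3: Sum all mapped values = 29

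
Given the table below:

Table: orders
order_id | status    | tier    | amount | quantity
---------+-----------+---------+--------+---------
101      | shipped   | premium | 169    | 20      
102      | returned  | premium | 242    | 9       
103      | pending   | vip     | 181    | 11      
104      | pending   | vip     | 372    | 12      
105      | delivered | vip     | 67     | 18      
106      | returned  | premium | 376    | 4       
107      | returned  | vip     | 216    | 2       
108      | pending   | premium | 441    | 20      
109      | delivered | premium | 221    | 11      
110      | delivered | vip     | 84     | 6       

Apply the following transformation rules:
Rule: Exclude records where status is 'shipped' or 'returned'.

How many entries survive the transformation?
6

Step 1: Count records to exclude
  - 1 (shipped) + 3 (returned) = 4 records
Step 2: Total records: 10
Step 3: Remaining = 10 - 4 = 6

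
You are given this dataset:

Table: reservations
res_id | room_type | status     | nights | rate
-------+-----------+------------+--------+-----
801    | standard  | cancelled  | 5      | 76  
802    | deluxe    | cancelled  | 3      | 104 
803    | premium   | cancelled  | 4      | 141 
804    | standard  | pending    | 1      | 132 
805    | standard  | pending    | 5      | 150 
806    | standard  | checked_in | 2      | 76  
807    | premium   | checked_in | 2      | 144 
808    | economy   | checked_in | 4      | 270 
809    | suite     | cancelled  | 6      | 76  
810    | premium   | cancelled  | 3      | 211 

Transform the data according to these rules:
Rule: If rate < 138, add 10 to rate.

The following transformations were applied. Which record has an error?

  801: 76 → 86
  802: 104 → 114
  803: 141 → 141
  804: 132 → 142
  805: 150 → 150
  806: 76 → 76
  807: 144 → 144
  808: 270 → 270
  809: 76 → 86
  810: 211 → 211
Record 806 has an error. The correct transformed value should be 86, not 76.

Step 1: Check each record against the rule
Step 2: Record 806 has rate = 76
Step 3: Since 76 < 138, the bonus should have been applied
Step 4: Correct value = 86, but claimed value = 76
Conclusion: Record 806 has the error.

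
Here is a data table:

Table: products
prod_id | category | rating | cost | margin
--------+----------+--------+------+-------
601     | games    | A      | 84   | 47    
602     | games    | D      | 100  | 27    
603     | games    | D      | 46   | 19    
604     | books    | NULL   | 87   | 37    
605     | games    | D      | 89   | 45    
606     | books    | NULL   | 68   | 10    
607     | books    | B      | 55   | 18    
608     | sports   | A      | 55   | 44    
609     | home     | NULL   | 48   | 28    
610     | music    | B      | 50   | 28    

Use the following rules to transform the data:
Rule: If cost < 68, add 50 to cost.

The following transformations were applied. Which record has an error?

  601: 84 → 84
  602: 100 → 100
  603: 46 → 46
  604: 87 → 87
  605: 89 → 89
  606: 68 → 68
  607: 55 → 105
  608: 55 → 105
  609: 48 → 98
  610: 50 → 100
Record 603 has an error. The correct transformed value should be 96, not 46.

Step 1: Check each record against the rule
Step 2: Record 603 has cost = 46
Step 3: Since 46 < 68, the bonus should have been applied
Step 4: Correct value = 96, but claimed value = 46
Conclusion: Record 603 has the error.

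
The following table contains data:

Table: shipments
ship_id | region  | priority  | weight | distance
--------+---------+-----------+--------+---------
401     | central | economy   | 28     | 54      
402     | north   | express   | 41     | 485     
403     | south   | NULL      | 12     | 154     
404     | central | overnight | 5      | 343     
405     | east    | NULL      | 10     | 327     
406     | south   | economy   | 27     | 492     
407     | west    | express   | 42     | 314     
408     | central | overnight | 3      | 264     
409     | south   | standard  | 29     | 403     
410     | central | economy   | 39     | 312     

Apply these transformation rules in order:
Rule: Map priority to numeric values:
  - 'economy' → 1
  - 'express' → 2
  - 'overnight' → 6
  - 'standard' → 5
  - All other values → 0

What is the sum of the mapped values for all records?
24

Step 1: Apply mapping to each record
Step 2: Count by status:
  'economy': 3 records × 1 = 3
  'express': 2 records × 2 = 4
  'overnight': 2 records × 6 = 12
  'standard': 1 records × 5 = 5
Step 3: Sum all mapped values = 24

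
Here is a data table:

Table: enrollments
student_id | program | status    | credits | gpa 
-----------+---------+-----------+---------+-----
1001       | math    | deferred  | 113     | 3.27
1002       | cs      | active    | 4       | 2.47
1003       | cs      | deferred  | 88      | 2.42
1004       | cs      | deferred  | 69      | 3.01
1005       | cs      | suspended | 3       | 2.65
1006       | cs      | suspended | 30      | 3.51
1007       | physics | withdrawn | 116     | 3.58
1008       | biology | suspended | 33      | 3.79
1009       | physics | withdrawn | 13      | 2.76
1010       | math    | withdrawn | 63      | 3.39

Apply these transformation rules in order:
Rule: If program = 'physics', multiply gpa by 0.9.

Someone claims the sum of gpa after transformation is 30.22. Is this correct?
Yes, the result is correct.

Step 1: Calculate the correct sum after transformation
Step 2: Apply multiplier 0.9 to records where program = 'physics'
Step 3: Correct result = 30.22
Step 4: Claimed result = 30.22
Step 5: 30.22 = 30.22 ✓
Conclusion: The claimed result is correct.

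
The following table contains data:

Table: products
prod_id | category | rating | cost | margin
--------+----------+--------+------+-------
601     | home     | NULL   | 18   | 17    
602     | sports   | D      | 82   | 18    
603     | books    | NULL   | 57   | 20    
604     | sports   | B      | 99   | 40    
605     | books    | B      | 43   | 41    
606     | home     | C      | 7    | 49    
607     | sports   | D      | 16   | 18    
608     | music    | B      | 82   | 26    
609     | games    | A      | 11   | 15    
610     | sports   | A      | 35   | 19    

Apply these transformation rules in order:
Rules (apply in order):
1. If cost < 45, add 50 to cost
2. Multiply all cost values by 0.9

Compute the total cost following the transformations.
675.0

Step 1: Apply Rule 1 - Add 50 to records with cost < 45
  - 6 records affected: 130 + (6 × 50) = 430
  - Unaffected records: 320
  - Sum after Rule 1: 750
Step 2: Apply Rule 2 - Multiply all by 0.9
  - 750 × 0.9 = 675.0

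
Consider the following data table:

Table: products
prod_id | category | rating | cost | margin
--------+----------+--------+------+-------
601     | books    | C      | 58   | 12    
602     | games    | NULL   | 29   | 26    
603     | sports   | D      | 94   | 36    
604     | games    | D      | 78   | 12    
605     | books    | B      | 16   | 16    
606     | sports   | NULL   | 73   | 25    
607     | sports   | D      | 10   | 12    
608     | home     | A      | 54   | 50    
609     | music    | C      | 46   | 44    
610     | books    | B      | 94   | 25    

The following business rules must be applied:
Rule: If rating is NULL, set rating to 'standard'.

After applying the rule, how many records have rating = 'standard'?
2

Step 1: Count records where rating IS NULL
Step 2: Found 2 records with NULL rating
Step 3: These records will have rating set to 'standard'
Step 4: Records already having rating = 'standard': 0
Step 5: Answer: 2 + 0 = 2 records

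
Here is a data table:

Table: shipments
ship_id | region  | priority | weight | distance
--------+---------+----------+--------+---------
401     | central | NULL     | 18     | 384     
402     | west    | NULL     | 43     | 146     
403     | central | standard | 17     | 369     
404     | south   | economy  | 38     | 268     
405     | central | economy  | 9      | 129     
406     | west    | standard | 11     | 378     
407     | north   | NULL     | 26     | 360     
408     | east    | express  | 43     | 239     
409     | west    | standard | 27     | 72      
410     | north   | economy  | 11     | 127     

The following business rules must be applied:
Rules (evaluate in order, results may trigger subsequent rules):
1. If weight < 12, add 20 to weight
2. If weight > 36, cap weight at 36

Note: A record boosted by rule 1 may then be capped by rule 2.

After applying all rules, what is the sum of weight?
287

Step 1: Apply rule 1 to records with weight < 12
  - 3 records get bonus of 20
  - Of these, 0 records then exceed 36 and get capped
Step 2: Apply rule 2 to records with weight > 36
  - 3 records (original) are capped
Step 3: Calculate final sum = 287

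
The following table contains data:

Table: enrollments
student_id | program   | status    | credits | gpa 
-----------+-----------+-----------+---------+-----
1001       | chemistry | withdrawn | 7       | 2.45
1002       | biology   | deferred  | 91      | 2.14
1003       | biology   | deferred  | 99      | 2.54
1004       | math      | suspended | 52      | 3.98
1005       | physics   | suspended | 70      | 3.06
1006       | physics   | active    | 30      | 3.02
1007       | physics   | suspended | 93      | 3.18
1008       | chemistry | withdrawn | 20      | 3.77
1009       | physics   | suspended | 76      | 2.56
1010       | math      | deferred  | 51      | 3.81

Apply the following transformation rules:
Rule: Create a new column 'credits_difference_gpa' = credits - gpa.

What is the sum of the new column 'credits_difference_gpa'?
558.49

Step 1: For each record, compute credits - gpa
Example calculations:
  7 - 2.45 = 4.55
  91 - 2.14 = 88.86
  99 - 2.54 = 96.46
  ...
Step 2: Sum all derived values
Step 3: Total = 558.49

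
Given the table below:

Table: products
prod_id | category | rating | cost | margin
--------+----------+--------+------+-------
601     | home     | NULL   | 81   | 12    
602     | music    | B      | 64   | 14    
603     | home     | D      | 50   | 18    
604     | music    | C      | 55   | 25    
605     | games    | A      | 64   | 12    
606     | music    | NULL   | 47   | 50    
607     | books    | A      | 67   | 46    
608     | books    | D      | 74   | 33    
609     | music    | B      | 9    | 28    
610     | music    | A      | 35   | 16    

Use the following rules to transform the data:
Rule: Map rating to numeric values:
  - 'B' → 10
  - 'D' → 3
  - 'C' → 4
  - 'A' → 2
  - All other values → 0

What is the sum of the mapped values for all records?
36

Step 1: Apply mapping to each record
Step 2: Count by status:
  'B': 2 records × 10 = 20
  'D': 2 records × 3 = 6
  'C': 1 records × 4 = 4
  'A': 3 records × 2 = 6
Step 3: Sum all mapped values = 36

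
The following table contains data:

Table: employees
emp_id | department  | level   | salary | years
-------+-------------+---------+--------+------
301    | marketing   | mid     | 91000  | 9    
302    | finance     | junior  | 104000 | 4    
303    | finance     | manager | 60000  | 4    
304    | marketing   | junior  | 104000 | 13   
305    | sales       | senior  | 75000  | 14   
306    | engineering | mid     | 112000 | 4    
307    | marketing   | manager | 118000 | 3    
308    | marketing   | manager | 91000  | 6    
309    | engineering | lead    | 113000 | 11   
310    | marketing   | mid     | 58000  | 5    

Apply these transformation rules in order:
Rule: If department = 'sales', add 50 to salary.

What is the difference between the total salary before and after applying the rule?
50

Step 1: Original sum of salary = 926000
Step 2: 1 records have department = 'sales'
Step 3: Each affected record changes by 50
Step 4: Total change = 1 × 50 = 50
Step 5: New sum = 926000 + 50 = 926050
Step 6: Difference = |926050 - 926000| = 50
        (Sum increased by 50)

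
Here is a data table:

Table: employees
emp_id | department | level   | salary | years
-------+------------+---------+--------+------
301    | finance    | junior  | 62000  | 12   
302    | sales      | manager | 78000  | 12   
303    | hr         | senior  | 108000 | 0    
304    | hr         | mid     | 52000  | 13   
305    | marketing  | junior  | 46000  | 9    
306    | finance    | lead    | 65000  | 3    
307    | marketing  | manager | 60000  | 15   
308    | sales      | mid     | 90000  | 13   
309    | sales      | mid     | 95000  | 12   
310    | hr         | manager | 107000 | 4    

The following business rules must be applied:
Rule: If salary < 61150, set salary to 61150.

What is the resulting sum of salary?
788450

Step 1: 3 records have salary < 61150
Step 2: These records originally summed to 158000
Step 3: After setting to minimum: 3 × 61150 = 183450
Step 4: Unaffected records sum: 605000
Step 5: Final sum = 183450 + 605000 = 788450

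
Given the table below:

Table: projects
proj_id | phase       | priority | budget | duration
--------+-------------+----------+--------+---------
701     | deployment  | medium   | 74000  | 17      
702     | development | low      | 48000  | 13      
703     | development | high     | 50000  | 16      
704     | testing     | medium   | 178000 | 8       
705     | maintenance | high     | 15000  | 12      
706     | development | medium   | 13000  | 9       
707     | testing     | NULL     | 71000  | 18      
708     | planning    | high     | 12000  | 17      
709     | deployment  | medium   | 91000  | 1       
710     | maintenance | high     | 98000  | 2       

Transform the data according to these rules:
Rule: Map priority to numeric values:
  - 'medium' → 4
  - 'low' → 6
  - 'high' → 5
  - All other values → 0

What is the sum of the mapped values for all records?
42

Step 1: Apply mapping to each record
Step 2: Count by status:
  'medium': 4 records × 4 = 16
  'low': 1 records × 6 = 6
  'high': 4 records × 5 = 20
Step 3: Sum all mapped values = 42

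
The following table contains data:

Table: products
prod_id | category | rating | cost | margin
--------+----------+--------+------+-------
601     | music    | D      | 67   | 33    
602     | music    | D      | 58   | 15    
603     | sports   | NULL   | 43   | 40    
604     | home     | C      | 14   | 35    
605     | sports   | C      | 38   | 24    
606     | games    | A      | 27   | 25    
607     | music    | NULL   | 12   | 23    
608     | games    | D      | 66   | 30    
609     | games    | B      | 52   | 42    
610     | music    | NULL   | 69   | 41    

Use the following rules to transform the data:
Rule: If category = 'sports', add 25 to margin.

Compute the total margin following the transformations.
358

Step 1: Count records where category = 'sports': 2
Step 2: Total bonus added: 2 × 25 = 50
Step 3: Original sum of margin: 308
Step 4: Final sum = 308 + 50 = 358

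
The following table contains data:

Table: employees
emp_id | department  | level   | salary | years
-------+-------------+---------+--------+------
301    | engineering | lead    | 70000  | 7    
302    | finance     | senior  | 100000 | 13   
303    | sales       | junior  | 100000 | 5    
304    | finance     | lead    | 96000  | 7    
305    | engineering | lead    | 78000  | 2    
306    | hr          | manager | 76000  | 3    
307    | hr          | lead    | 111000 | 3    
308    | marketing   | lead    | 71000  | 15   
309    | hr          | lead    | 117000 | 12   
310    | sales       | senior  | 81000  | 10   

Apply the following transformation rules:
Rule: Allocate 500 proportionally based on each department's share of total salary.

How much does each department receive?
engineering: 82.22, finance: 108.89, hr: 168.89, marketing: 39.44, sales: 100.56

Step 1: Calculate total salary = 900000
Step 2: Calculate each department's proportion:
  engineering: 148000/900000 = 16.44% → 82.22
  finance: 196000/900000 = 21.78% → 108.89
  hr: 304000/900000 = 33.78% → 168.89
  marketing: 71000/900000 = 7.89% → 39.44
  sales: 181000/900000 = 20.11% → 100.56
Step 3: Verify: sum of allocations ≈ 500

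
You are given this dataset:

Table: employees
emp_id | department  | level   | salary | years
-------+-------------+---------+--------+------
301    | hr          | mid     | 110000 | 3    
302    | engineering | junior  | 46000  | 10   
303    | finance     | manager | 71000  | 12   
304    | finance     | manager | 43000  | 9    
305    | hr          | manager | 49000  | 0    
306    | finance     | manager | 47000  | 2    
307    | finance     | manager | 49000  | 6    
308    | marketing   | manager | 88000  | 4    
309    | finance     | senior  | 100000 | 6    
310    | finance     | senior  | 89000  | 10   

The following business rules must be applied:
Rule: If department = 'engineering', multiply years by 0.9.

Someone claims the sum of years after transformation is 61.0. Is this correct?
Yes, the result is correct.

Step 1: Calculate the correct sum after transformation
Step 2: Apply multiplier 0.9 to records where department = 'engineering'
Step 3: Correct result = 61.0
Step 4: Claimed result = 61.0
Step 5: 61.0 = 61.0 ✓
Conclusion: The claimed result is correct.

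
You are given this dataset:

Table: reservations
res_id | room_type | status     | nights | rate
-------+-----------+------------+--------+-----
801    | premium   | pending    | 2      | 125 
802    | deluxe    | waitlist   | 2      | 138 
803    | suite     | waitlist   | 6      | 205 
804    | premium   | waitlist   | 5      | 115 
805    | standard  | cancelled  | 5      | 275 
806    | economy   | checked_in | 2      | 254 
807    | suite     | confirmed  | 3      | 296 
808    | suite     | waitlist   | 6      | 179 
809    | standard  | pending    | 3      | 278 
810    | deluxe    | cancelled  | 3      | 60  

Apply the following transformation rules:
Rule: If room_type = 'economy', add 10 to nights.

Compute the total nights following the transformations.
47

Step 1: Count records where room_type = 'economy': 1
Step 2: Total bonus added: 1 × 10 = 10
Step 3: Original sum of nights: 37
Step 4: Final sum = 37 + 10 = 47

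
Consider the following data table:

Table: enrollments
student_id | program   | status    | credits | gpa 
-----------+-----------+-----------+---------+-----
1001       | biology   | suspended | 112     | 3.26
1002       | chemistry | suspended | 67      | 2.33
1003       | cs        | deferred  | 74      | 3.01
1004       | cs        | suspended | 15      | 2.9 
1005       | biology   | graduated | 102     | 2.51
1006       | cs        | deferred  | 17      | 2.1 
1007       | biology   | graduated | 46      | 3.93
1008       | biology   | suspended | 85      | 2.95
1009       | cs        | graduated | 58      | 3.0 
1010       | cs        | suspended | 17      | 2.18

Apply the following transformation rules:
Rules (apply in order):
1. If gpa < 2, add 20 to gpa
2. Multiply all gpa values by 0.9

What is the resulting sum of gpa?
25.35

Step 1: Apply Rule 1 - Add 20 to records with gpa < 2
  - 0 records affected: 0 + (0 × 20) = 0
  - Unaffected records: 28.17
  - Sum after Rule 1: 28.17
Step 2: Apply Rule 2 - Multiply all by 0.9
  - 28.17 × 0.9 = 25.35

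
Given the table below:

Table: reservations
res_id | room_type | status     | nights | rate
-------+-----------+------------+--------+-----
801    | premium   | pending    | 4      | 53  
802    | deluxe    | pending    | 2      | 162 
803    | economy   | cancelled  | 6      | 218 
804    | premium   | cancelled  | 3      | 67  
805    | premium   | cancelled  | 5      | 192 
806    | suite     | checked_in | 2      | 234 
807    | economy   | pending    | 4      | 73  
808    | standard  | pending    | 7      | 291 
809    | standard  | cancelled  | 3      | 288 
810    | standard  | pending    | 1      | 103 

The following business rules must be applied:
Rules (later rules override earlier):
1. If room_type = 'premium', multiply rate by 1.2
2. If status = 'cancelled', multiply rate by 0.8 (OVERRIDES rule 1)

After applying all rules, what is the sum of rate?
1538.6

Step 1: Rule 2 takes priority for records with status = 'cancelled'
  - 4 records: 765 × 0.8 = 612.0
Step 2: Rule 1 applies to remaining records with room_type = 'premium'
  - 1 records: 53 × 1.2 = 63.6
Step 3: Other records unchanged: 863
Step 4: Final sum = 612.0 + 63.6 + 863 = 1538.6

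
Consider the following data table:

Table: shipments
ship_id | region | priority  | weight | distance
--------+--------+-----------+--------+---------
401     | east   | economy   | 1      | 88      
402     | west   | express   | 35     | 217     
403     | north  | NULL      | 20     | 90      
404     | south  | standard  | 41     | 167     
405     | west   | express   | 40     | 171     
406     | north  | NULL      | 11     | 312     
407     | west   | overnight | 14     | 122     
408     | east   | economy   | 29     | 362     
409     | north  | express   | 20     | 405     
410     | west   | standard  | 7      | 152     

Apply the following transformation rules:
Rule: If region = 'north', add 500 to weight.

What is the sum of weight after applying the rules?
1718

Step 1: Count records where region = 'north': 3
Step 2: Total bonus added: 3 × 500 = 1500
Step 3: Original sum of weight: 218
Step 4: Final sum = 218 + 1500 = 1718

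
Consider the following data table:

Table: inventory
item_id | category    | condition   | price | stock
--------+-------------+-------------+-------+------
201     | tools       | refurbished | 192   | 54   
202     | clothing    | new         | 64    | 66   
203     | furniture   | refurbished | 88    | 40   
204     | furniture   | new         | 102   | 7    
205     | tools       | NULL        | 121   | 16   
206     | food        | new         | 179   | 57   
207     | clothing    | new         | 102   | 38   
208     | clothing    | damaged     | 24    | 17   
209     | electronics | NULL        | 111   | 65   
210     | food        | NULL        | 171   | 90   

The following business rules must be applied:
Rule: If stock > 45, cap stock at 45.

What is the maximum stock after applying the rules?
45

Step 1: Original maximum stock = 90
Step 2: Apply cap at 45
Step 3: 5 records had stock > 45 and were capped
Step 4: Maximum after transformation = 45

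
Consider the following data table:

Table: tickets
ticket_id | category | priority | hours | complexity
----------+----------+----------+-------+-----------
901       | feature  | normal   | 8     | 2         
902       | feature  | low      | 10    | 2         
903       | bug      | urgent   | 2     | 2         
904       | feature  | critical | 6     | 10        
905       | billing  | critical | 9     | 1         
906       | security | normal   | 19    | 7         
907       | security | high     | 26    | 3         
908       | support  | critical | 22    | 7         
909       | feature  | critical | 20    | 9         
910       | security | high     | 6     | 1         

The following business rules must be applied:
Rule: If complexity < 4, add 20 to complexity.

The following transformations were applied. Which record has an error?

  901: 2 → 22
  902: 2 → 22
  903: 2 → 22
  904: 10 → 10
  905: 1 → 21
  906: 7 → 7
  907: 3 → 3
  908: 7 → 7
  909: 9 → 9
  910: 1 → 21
Record 907 has an error. The correct transformed value should be 23, not 3.

Step 1: Check each record against the rule
Step 2: Record 907 has complexity = 3
Step 3: Since 3 < 4, the bonus should have been applied
Step 4: Correct value = 23, but claimed value = 3
Conclusion: Record 907 has the error.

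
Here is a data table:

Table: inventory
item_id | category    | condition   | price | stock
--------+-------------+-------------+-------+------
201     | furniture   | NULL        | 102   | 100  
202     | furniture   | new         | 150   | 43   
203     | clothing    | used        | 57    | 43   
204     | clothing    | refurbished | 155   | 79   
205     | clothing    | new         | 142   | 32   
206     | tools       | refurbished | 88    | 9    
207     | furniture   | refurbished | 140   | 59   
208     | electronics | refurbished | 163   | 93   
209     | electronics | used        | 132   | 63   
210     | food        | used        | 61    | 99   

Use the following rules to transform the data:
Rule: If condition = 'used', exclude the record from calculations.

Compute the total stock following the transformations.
415

Step 1: Identify records where condition = 'used'
Step 2: The excluded records sum to 205
Step 3: Original total stock = 620
Step 4: Remaining total = 620 - 205 = 415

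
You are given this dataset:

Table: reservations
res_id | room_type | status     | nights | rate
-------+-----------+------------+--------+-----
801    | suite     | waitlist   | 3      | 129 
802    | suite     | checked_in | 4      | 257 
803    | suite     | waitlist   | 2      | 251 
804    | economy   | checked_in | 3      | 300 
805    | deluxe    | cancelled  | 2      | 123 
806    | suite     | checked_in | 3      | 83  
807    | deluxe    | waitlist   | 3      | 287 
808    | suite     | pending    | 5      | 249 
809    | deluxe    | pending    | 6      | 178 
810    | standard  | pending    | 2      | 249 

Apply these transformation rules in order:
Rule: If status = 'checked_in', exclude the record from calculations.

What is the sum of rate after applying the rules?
1466

Step 1: Identify records where status = 'checked_in'
Step 2: The excluded records sum to 640
Step 3: Original total rate = 2106
Step 4: Remaining total = 2106 - 640 = 1466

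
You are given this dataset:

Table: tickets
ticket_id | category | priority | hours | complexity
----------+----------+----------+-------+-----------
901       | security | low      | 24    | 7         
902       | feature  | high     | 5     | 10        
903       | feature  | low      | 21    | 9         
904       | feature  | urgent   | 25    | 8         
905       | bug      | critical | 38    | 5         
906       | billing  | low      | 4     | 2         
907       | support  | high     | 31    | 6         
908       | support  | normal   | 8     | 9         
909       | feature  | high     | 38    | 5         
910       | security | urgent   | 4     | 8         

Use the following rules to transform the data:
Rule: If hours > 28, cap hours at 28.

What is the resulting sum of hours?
175

Step 1: 3 records have hours > 28
Step 2: These records originally summed to 107
Step 3: After capping: 3 × 28 = 84
Step 4: Unaffected records sum: 91
Step 5: Final sum = 84 + 91 = 175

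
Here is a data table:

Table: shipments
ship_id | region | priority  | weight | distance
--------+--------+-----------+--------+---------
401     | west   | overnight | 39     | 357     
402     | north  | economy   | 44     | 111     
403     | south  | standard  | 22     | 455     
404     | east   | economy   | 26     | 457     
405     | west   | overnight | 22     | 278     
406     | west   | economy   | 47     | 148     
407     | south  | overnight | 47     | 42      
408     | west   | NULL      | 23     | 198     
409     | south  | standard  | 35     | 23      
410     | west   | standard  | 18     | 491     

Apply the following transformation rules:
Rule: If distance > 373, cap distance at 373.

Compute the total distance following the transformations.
2276

Step 1: 3 records have distance > 373
Step 2: These records originally summed to 1403
Step 3: After capping: 3 × 373 = 1119
Step 4: Unaffected records sum: 1157
Step 5: Final sum = 1119 + 1157 = 2276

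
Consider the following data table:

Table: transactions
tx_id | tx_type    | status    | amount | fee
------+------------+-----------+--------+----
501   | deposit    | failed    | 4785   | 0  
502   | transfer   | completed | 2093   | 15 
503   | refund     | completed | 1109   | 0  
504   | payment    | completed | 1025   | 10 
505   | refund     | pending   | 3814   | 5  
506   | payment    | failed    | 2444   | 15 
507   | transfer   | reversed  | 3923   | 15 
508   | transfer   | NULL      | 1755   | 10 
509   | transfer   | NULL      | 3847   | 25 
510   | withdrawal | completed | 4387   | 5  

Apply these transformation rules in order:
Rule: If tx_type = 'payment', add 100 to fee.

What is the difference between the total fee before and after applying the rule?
200

Step 1: Original sum of fee = 100
Step 2: 2 records have tx_type = 'payment'
Step 3: Each affected record changes by 100
Step 4: Total change = 2 × 100 = 200
Step 5: New sum = 100 + 200 = 300
Step 6: Difference = |300 - 100| = 200
        (Sum increased by 200)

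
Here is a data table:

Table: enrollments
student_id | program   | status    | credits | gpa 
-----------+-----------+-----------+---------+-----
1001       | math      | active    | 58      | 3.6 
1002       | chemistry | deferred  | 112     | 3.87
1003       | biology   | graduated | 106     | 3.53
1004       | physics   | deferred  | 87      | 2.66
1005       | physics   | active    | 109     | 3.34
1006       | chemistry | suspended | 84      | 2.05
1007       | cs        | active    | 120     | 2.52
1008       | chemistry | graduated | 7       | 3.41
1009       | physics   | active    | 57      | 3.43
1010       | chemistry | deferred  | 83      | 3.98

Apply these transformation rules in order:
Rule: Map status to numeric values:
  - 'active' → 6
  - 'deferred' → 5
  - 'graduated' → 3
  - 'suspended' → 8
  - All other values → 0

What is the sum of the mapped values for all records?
53

Step 1: Apply mapping to each record
Step 2: Count by status:
  'active': 4 records × 6 = 24
  'deferred': 3 records × 5 = 15
  'graduated': 2 records × 3 = 6
  'suspended': 1 records × 8 = 8
Step 3: Sum all mapped values = 53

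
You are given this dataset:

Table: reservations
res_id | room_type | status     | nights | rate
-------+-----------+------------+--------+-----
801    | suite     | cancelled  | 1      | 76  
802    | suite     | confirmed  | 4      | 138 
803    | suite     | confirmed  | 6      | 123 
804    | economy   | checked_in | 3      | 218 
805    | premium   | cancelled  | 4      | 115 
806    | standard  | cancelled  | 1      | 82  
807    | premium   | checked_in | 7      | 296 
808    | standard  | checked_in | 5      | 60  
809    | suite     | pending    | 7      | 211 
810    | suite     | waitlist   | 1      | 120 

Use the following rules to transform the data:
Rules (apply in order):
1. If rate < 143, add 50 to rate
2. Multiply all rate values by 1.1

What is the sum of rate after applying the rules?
1967.9

Step 1: Apply Rule 1 - Add 50 to records with rate < 143
  - 7 records affected: 714 + (7 × 50) = 1064
  - Unaffected records: 725
  - Sum after Rule 1: 1789
Step 2: Apply Rule 2 - Multiply all by 1.1
  - 1789 × 1.1 = 1967.9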